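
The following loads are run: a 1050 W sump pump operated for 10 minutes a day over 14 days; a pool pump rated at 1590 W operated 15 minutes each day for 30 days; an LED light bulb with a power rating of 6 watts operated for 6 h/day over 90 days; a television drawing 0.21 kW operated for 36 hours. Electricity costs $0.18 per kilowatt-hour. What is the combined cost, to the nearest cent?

$4.53

sump pump: Runtime = 10 min × 14 = 140 min = 2.333333… h
sump pump: 1.05 kW × 2.333333… h = 2.45 kWh
pool pump: Runtime = 15 min × 30 = 450 min = 7.5 h
pool pump: 1.59 kW × 7.5 h = 11.925 kWh
LED light bulb: Runtime = 6 h/day × 90 days = 540 h
LED light bulb: 0.006 kW × 540 h = 3.24 kWh
television: 0.21 kW × 36 h = 7.56 kWh
Total energy = 25.175 kWh
Cost = 25.175 × $0.18 = $4.53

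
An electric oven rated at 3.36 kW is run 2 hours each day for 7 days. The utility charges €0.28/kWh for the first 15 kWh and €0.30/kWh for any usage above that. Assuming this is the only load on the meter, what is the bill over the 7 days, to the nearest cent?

€13.81

Runtime = 2 h/day × 7 days = 14 h
Energy = 3.36 kW × 14 h = 47.04 kWh
Tier 1 (0–15 kWh): 15 × €0.28 = €4.2
Above 15 kWh: 32.04 × €0.30 = €9.612
Bill = €13.81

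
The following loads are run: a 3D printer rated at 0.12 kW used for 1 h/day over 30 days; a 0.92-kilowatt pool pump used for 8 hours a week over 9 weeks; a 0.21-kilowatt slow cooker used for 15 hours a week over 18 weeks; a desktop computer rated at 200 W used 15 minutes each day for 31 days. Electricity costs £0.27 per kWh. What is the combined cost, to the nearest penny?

3D printer: Runtime = 1 h/day × 30 days = 30 h
3D printer: 0.12 kW × 30 h = 3.6 kWh
pool pump: Runtime = 8 h/week × 9 weeks = 72 h
pool pump: 0.92 kW × 72 h = 66.24 kWh
slow cooker: Runtime = 15 h/week × 18 weeks = 270 h
slow cooker: 0.21 kW × 270 h = 56.7 kWh
desktop computer: Runtime = 15 min × 31 = 465 min = 7.75 h
desktop computer: 0.2 kW × 7.75 h = 1.55 kWh
Total energy = 128.09 kWh
Cost = 128.09 × £0.27 = £34.58

£34.58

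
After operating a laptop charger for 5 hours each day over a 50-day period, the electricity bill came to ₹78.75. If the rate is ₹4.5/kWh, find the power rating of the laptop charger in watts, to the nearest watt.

Energy = ₹78.75 ÷ ₹4.5/kWh = 17.5 kWh
Runtime = 5 h/day × 50 days = 250 h
Power = 17.5 kWh ÷ 250 h = 0.07 kW = 70 W

70 W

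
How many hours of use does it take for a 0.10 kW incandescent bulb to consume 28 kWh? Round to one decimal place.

280.0 h

Hours = 28 kWh ÷ 0.1 kW = 280.0 h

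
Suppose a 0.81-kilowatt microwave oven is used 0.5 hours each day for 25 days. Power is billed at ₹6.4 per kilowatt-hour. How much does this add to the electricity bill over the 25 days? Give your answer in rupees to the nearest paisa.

Runtime = 0.5 h/day × 25 days = 12.5 h
Energy = 0.81 kW × 12.5 h = 10.125 kWh
Cost = 10.125 kWh × ₹6.4/kWh = ₹64.80

₹64.80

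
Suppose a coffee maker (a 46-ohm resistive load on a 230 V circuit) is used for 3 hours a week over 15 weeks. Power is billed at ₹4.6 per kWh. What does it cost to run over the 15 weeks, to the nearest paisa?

₹238.05

Power = V²/R = 230²/46 = 1150 W = 1.15 kW
Runtime = 3 h/week × 15 weeks = 45 h
Energy = 1.15 kW × 45 h = 51.75 kWh
Cost = 51.75 kWh × ₹4.6/kWh = ₹238.05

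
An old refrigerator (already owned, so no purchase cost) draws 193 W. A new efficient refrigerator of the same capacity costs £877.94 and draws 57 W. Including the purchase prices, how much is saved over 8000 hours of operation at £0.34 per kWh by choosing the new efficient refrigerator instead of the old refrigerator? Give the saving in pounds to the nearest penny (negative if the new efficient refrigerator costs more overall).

-£508.02

old refrigerator: £0.00 + (193/1000) kW × 8000 h × £0.34 = £0.00 + £524.96 = £524.96
new efficient refrigerator: £877.94 + (57/1000) kW × 8000 h × £0.34 = £877.94 + £155.04 = £1032.98
Saving = £524.96 − £1032.98 = −£508.02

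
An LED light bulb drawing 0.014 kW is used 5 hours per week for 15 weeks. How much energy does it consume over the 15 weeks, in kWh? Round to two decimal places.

1.05 kWh

Runtime = 5 h/week × 15 weeks = 75 h
Energy = 0.014 kW × 75 h = 1.05 kWh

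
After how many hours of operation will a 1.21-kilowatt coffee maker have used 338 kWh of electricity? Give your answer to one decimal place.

279.3 h

Hours = 338 kWh ÷ 1.21 kW = 279.3 h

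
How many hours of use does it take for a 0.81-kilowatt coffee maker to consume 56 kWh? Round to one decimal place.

Hours = 56 kWh ÷ 0.81 kW = 69.1 h

69.1 h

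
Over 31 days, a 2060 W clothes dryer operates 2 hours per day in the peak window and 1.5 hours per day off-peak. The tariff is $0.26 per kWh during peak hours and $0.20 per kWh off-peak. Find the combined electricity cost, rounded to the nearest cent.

Peak energy = 2.06 kW × 2 h × 31 = 127.72 kWh
Off-peak energy = 2.06 kW × 1.5 h × 31 = 95.79 kWh
Cost = 127.72 × $0.26 + 95.79 × $0.20 = $33.2072 + $19.158 = $52.37

$52.37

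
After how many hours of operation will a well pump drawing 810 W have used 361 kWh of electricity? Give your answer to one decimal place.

445.7 h

Hours = 361 kWh ÷ 0.81 kW = 445.7 h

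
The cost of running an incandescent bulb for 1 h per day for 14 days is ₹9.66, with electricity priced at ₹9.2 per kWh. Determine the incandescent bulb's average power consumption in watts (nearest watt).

75 W

Energy = ₹9.66 ÷ ₹9.2/kWh = 1.05 kWh
Runtime = 1 h/day × 14 days = 14 h
Power = 1.05 kWh ÷ 14 h = 0.075 kW = 75 W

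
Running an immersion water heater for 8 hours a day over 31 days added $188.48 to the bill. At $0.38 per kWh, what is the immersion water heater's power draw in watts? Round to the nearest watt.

2000 W

Energy = $188.48 ÷ $0.38/kWh = 496 kWh
Runtime = 8 h/day × 31 days = 248 h
Power = 496 kWh ÷ 248 h = 2 kW = 2000 W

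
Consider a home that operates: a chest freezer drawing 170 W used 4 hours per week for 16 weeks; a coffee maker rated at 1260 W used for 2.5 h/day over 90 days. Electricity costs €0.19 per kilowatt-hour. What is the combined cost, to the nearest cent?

€55.93

chest freezer: Runtime = 4 h/week × 16 weeks = 64 h
chest freezer: 0.17 kW × 64 h = 10.88 kWh
coffee maker: Runtime = 2.5 h/day × 90 days = 225 h
coffee maker: 1.26 kW × 225 h = 283.5 kWh
Total energy = 294.38 kWh
Cost = 294.38 × €0.19 = €55.93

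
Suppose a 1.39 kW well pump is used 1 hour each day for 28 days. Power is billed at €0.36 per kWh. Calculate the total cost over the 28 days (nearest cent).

€14.01

Runtime = 1 h/day × 28 days = 28 h
Energy = 1.39 kW × 28 h = 38.92 kWh
Cost = 38.92 kWh × €0.36/kWh = €14.01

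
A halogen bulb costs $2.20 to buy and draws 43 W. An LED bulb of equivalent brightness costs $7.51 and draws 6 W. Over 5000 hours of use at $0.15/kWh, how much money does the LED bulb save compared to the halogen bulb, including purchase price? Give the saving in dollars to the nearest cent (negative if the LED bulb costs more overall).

halogen bulb: $2.20 + (43/1000) kW × 5000 h × $0.15 = $2.20 + $32.25 = $34.45
LED bulb: $7.51 + (6/1000) kW × 5000 h × $0.15 = $7.51 + $4.5 = $12.01
Saving = $34.45 − $12.01 = $22.44

$22.44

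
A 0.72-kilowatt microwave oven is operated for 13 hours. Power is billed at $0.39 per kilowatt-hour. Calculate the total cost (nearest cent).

Energy = 0.72 kW × 13 h = 9.36 kWh
Cost = 9.36 kWh × $0.39/kWh = $3.65

$3.65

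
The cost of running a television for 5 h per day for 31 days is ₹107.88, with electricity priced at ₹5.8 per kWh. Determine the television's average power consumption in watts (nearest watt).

Energy = ₹107.88 ÷ ₹5.8/kWh = 18.6 kWh
Runtime = 5 h/day × 31 days = 155 h
Power = 18.6 kWh ÷ 155 h = 0.12 kW = 120 W

120 W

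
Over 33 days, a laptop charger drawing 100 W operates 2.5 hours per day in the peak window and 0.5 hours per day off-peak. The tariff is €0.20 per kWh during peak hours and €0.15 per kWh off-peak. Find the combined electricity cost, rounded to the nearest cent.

Peak energy = 0.1 kW × 2.5 h × 33 = 8.25 kWh
Off-peak energy = 0.1 kW × 0.5 h × 33 = 1.65 kWh
Cost = 8.25 × €0.20 + 1.65 × €0.15 = €1.65 + €0.2475 = €1.90

€1.90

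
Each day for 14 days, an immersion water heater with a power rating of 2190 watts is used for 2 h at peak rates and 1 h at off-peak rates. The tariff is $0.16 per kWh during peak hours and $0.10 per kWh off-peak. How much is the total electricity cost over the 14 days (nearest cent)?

Peak energy = 2.19 kW × 2 h × 14 = 61.32 kWh
Off-peak energy = 2.19 kW × 1 h × 14 = 30.66 kWh
Cost = 61.32 × $0.16 + 30.66 × $0.10 = $9.8112 + $3.066 = $12.88

$12.88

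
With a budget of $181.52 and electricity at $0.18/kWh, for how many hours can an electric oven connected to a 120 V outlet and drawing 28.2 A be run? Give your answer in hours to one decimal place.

298.0 h

Power = 28.2 A × 120 V = 3384 W = 3.384 kW
Energy available = $181.52 ÷ $0.18/kWh = 1008.4444 kWh
Hours = 1008.4444 kWh ÷ 3.384 kW = 298.0 h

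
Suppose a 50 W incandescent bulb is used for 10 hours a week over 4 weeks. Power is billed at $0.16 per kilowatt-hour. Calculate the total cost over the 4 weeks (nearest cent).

$0.32

Runtime = 10 h/week × 4 weeks = 40 h
Energy = 0.05 kW × 40 h = 2 kWh
Cost = 2 kWh × $0.16/kWh = $0.32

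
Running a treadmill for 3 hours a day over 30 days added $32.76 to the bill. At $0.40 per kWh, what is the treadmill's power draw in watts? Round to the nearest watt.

910 W

Energy = $32.76 ÷ $0.40/kWh = 81.9 kWh
Runtime = 3 h/day × 30 days = 90 h
Power = 81.9 kWh ÷ 90 h = 0.91 kW = 910 W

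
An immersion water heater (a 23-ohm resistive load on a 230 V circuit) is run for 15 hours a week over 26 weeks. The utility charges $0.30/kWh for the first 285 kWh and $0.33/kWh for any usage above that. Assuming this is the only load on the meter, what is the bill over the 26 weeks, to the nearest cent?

Power = V²/R = 230²/23 = 2300 W = 2.3 kW
Runtime = 15 h/week × 26 weeks = 390 h
Energy = 2.3 kW × 390 h = 897 kWh
Tier 1 (0–285 kWh): 285 × $0.30 = $85.5
Above 285 kWh: 612 × $0.33 = $201.96
Bill = $287.46

$287.46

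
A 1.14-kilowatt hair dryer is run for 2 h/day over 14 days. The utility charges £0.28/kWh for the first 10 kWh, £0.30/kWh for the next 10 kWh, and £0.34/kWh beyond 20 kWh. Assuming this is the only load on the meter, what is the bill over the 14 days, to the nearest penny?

Runtime = 2 h/day × 14 days = 28 h
Energy = 1.14 kW × 28 h = 31.92 kWh
Tier 1 (0–10 kWh): 10 × £0.28 = £2.8
Tier 2 (10–20 kWh): 10 × £0.30 = £3
Above 20 kWh: 11.92 × £0.34 = £4.0528
Bill = £9.85

£9.85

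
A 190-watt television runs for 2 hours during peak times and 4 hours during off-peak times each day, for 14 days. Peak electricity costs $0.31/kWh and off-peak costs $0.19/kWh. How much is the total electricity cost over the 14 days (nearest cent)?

$3.67

Peak energy = 0.19 kW × 2 h × 14 = 5.32 kWh
Off-peak energy = 0.19 kW × 4 h × 14 = 10.64 kWh
Cost = 5.32 × $0.31 + 10.64 × $0.19 = $1.6492 + $2.0216 = $3.67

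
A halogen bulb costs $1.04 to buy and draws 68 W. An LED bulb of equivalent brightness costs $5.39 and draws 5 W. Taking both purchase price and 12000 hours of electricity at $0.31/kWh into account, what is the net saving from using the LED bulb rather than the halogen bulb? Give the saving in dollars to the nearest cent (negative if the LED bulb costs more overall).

halogen bulb: $1.04 + (68/1000) kW × 12000 h × $0.31 = $1.04 + $252.96 = $254
LED bulb: $5.39 + (5/1000) kW × 12000 h × $0.31 = $5.39 + $18.6 = $23.99
Saving = $254 − $23.99 = $230.01

$230.01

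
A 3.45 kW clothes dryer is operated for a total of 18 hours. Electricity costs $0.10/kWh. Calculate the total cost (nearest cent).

$6.21

Energy = 3.45 kW × 18 h = 62.1 kWh
Cost = 62.1 kWh × $0.10/kWh = $6.21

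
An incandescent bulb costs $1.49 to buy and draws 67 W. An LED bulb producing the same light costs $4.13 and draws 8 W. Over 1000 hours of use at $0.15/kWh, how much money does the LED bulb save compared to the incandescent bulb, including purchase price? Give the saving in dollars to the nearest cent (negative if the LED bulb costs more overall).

$6.21

incandescent bulb: $1.49 + (67/1000) kW × 1000 h × $0.15 = $1.49 + $10.05 = $11.54
LED bulb: $4.13 + (8/1000) kW × 1000 h × $0.15 = $4.13 + $1.2 = $5.33
Saving = $11.54 − $5.33 = $6.21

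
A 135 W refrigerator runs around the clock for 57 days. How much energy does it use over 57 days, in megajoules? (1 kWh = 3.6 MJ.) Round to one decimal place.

664.8 MJ

Runtime = 24 h × 57 = 1368 h
Energy = 0.135 kW × 1368 h = 184.68 kWh
= 184.68 × 3.6 MJ = 664.8 MJ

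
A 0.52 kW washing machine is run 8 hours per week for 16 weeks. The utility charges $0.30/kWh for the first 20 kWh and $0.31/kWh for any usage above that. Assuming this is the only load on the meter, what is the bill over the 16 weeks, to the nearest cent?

Runtime = 8 h/week × 16 weeks = 128 h
Energy = 0.52 kW × 128 h = 66.56 kWh
Tier 1 (0–20 kWh): 20 × $0.30 = $6
Above 20 kWh: 46.56 × $0.31 = $14.4336
Bill = $20.43

$20.43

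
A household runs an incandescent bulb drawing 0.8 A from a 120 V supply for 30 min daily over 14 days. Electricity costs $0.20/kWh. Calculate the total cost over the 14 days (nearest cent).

Power = 0.8 A × 120 V = 96 W = 0.096 kW
Runtime = 30 min × 14 = 420 min = 7 h
Energy = 0.096 kW × 7 h = 0.672 kWh
Cost = 0.672 kWh × $0.20/kWh = $0.13

$0.13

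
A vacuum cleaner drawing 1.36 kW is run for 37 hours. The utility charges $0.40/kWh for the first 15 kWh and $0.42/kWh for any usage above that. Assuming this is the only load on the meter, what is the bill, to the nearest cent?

$20.83

Energy = 1.36 kW × 37 h = 50.32 kWh
Tier 1 (0–15 kWh): 15 × $0.40 = $6
Above 15 kWh: 35.32 × $0.42 = $14.8344
Bill = $20.83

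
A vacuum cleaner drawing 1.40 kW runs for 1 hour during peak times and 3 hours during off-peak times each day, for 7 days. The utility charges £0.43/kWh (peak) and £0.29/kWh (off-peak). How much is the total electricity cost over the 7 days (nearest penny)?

£12.74

Peak energy = 1.4 kW × 1 h × 7 = 9.8 kWh
Off-peak energy = 1.4 kW × 3 h × 7 = 29.4 kWh
Cost = 9.8 × £0.43 + 29.4 × £0.29 = £4.214 + £8.526 = £12.74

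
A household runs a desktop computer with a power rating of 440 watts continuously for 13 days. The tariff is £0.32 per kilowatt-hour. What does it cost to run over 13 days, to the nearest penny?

Runtime = 24 h × 13 = 312 h
Energy = 0.44 kW × 312 h = 137.28 kWh
Cost = 137.28 kWh × £0.32/kWh = £43.93

£43.93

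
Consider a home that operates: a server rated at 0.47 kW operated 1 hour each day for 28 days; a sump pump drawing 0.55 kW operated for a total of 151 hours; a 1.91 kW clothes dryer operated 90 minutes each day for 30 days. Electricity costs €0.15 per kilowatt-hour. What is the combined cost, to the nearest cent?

€27.32

server: Runtime = 1 h/day × 28 days = 28 h
server: 0.47 kW × 28 h = 13.16 kWh
sump pump: 0.55 kW × 151 h = 83.05 kWh
clothes dryer: Runtime = 90 min × 30 = 2700 min = 45 h
clothes dryer: 1.91 kW × 45 h = 85.95 kWh
Total energy = 182.16 kWh
Cost = 182.16 × €0.15 = €27.32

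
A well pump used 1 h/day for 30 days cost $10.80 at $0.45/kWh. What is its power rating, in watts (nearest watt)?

Energy = $10.80 ÷ $0.45/kWh = 24 kWh
Runtime = 1 h/day × 30 days = 30 h
Power = 24 kWh ÷ 30 h = 0.8 kW = 800 W

800 W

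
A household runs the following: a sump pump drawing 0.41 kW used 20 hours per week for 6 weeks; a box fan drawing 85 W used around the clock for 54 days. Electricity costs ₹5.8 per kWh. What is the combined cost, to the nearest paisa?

sump pump: Runtime = 20 h/week × 6 weeks = 120 h
sump pump: 0.41 kW × 120 h = 49.2 kWh
box fan: Runtime = 24 h × 54 = 1296 h
box fan: 0.085 kW × 1296 h = 110.16 kWh
Total energy = 159.36 kWh
Cost = 159.36 × ₹5.8 = ₹924.29

₹924.29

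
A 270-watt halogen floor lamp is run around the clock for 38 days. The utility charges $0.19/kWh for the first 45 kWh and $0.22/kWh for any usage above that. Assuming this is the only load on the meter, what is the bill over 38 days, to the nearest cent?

Runtime = 24 h × 38 = 912 h
Energy = 0.27 kW × 912 h = 246.24 kWh
Tier 1 (0–45 kWh): 45 × $0.19 = $8.55
Above 45 kWh: 201.24 × $0.22 = $44.2728
Bill = $52.82

$52.82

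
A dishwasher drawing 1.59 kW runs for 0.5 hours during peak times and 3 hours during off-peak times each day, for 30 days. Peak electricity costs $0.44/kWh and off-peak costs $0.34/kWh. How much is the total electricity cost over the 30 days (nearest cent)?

Peak energy = 1.59 kW × 0.5 h × 30 = 23.85 kWh
Off-peak energy = 1.59 kW × 3 h × 30 = 143.1 kWh
Cost = 23.85 × $0.44 + 143.1 × $0.34 = $10.494 + $48.654 = $59.15

$59.15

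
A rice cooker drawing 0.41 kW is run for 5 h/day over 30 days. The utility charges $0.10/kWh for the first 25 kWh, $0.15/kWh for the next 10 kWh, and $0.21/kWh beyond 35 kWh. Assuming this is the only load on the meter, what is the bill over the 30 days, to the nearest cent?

$9.57

Runtime = 5 h/day × 30 days = 150 h
Energy = 0.41 kW × 150 h = 61.5 kWh
Tier 1 (0–25 kWh): 25 × $0.10 = $2.5
Tier 2 (25–35 kWh): 10 × $0.15 = $1.5
Above 35 kWh: 26.5 × $0.21 = $5.565
Bill = $9.57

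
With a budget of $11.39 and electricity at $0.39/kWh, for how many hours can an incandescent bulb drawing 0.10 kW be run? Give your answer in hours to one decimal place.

Energy available = $11.39 ÷ $0.39/kWh = 29.2051 kWh
Hours = 29.2051 kWh ÷ 0.1 kW = 292.1 h

292.1 h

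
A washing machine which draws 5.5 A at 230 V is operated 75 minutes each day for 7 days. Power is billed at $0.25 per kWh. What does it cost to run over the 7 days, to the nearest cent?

$2.77

Power = 5.5 A × 230 V = 1265 W = 1.265 kW
Runtime = 75 min × 7 = 525 min = 8.75 h
Energy = 1.265 kW × 8.75 h = 11.06875 kWh
Cost = 11.06875 kWh × $0.25/kWh = $2.77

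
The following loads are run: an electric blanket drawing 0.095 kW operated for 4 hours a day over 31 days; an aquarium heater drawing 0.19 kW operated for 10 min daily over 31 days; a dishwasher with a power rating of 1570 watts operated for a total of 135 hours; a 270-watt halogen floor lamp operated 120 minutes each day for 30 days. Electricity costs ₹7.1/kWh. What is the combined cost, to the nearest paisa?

electric blanket: Runtime = 4 h/day × 31 days = 124 h
electric blanket: 0.095 kW × 124 h = 11.78 kWh
aquarium heater: Runtime = 10 min × 31 = 310 min = 5.166666… h
aquarium heater: 0.19 kW × 5.166666… h = 0.981666… kWh
dishwasher: 1.57 kW × 135 h = 211.95 kWh
halogen floor lamp: Runtime = 120 min × 30 = 3600 min = 60 h
halogen floor lamp: 0.27 kW × 60 h = 16.2 kWh
Total energy = 240.911666… kWh
Cost = 240.911666… × ₹7.1 = ₹1710.47

₹1710.47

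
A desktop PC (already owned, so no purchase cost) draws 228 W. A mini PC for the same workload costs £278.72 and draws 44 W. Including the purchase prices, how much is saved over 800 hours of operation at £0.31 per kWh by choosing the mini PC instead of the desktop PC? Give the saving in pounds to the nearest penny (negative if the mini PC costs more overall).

desktop PC: £0.00 + (228/1000) kW × 800 h × £0.31 = £0.00 + £56.544 = £56.544
mini PC: £278.72 + (44/1000) kW × 800 h × £0.31 = £278.72 + £10.912 = £289.632
Saving = £56.544 − £289.632 = −£233.088 → -£233.09

-£233.09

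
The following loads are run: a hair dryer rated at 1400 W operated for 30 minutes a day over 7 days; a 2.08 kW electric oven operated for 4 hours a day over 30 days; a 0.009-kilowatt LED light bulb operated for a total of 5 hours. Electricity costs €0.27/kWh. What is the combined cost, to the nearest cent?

€68.73

hair dryer: Runtime = 30 min × 7 = 210 min = 3.5 h
hair dryer: 1.4 kW × 3.5 h = 4.9 kWh
electric oven: Runtime = 4 h/day × 30 days = 120 h
electric oven: 2.08 kW × 120 h = 249.6 kWh
LED light bulb: 0.009 kW × 5 h = 0.045 kWh
Total energy = 254.545 kWh
Cost = 254.545 × €0.27 = €68.73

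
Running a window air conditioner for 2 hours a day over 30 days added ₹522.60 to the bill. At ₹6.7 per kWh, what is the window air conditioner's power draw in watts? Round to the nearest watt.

Energy = ₹522.60 ÷ ₹6.7/kWh = 78 kWh
Runtime = 2 h/day × 30 days = 60 h
Power = 78 kWh ÷ 60 h = 1.3 kW = 1300 W

1300 W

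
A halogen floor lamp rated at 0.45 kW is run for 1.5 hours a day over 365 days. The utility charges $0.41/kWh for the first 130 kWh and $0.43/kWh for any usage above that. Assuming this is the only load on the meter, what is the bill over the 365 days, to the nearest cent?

Runtime = 1.5 h/day × 365 days = 547.5 h
Energy = 0.45 kW × 547.5 h = 246.375 kWh
Tier 1 (0–130 kWh): 130 × $0.41 = $53.3
Above 130 kWh: 116.375 × $0.43 = $50.04125
Bill = $103.34

$103.34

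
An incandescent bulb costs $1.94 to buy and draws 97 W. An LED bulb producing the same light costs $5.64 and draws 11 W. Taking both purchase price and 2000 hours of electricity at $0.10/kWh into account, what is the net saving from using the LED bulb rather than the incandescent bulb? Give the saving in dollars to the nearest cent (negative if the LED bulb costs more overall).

incandescent bulb: $1.94 + (97/1000) kW × 2000 h × $0.10 = $1.94 + $19.4 = $21.34
LED bulb: $5.64 + (11/1000) kW × 2000 h × $0.10 = $5.64 + $2.2 = $7.84
Saving = $21.34 − $7.84 = $13.5

$13.50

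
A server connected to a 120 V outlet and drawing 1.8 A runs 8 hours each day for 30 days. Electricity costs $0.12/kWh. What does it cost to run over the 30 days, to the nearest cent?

Power = 1.8 A × 120 V = 216 W = 0.216 kW
Runtime = 8 h/day × 30 days = 240 h
Energy = 0.216 kW × 240 h = 51.84 kWh
Cost = 51.84 kWh × $0.12/kWh = $6.22

$6.22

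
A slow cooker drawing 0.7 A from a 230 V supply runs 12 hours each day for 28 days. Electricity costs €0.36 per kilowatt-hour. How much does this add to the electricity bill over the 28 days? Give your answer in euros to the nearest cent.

Power = 0.7 A × 230 V = 161 W = 0.161 kW
Runtime = 12 h/day × 28 days = 336 h
Energy = 0.161 kW × 336 h = 54.096 kWh
Cost = 54.096 kWh × €0.36/kWh = €19.47

€19.47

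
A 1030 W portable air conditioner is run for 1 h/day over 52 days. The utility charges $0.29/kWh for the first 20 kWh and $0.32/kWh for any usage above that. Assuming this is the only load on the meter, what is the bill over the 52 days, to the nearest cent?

Runtime = 1 h/day × 52 days = 52 h
Energy = 1.03 kW × 52 h = 53.56 kWh
Tier 1 (0–20 kWh): 20 × $0.29 = $5.8
Above 20 kWh: 33.56 × $0.32 = $10.7392
Bill = $16.54

$16.54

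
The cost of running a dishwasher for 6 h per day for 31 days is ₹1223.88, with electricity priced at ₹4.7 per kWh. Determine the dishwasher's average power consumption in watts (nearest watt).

1400 W

Energy = ₹1223.88 ÷ ₹4.7/kWh = 260.4 kWh
Runtime = 6 h/day × 31 days = 186 h
Power = 260.4 kWh ÷ 186 h = 1.4 kW = 1400 W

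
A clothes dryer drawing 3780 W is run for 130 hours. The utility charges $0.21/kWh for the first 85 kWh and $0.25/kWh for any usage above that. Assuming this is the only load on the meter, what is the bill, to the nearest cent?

Energy = 3.78 kW × 130 h = 491.4 kWh
Tier 1 (0–85 kWh): 85 × $0.21 = $17.85
Above 85 kWh: 406.4 × $0.25 = $101.6
Bill = $119.45

$119.45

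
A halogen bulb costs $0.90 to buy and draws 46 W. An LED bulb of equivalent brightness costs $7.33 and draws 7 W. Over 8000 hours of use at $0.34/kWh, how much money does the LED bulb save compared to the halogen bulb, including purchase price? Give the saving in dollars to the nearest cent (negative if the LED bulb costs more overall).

halogen bulb: $0.90 + (46/1000) kW × 8000 h × $0.34 = $0.90 + $125.12 = $126.02
LED bulb: $7.33 + (7/1000) kW × 8000 h × $0.34 = $7.33 + $19.04 = $26.37
Saving = $126.02 − $26.37 = $99.65

$99.65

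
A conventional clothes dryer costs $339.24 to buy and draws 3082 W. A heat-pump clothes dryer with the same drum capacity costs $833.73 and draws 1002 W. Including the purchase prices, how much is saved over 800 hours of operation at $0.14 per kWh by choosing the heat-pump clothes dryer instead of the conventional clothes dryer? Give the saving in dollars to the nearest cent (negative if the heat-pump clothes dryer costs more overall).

conventional clothes dryer: $339.24 + (3082/1000) kW × 800 h × $0.14 = $339.24 + $345.184 = $684.424
heat-pump clothes dryer: $833.73 + (1002/1000) kW × 800 h × $0.14 = $833.73 + $112.224 = $945.954
Saving = $684.424 − $945.954 = −$261.53

-$261.53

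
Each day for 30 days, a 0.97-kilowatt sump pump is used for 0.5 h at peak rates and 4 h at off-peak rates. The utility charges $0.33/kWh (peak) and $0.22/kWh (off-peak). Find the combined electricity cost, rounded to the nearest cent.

$30.41

Peak energy = 0.97 kW × 0.5 h × 30 = 14.55 kWh
Off-peak energy = 0.97 kW × 4 h × 30 = 116.4 kWh
Cost = 14.55 × $0.33 + 116.4 × $0.22 = $4.8015 + $25.608 = $30.41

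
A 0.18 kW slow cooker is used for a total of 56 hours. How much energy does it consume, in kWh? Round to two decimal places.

10.08 kWh

Energy = 0.18 kW × 56 h = 10.08 kWh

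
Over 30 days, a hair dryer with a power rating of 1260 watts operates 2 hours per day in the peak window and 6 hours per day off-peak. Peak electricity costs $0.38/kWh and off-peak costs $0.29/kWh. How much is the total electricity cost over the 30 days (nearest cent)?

Peak energy = 1.26 kW × 2 h × 30 = 75.6 kWh
Off-peak energy = 1.26 kW × 6 h × 30 = 226.8 kWh
Cost = 75.6 × $0.38 + 226.8 × $0.29 = $28.728 + $65.772 = $94.50

$94.50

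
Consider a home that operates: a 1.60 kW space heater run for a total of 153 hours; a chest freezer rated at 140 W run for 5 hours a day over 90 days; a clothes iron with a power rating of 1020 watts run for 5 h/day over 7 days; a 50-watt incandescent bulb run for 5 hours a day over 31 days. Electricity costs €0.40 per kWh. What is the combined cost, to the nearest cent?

space heater: 1.6 kW × 153 h = 244.8 kWh
chest freezer: Runtime = 5 h/day × 90 days = 450 h
chest freezer: 0.14 kW × 450 h = 63 kWh
clothes iron: Runtime = 5 h/day × 7 days = 35 h
clothes iron: 1.02 kW × 35 h = 35.7 kWh
incandescent bulb: Runtime = 5 h/day × 31 days = 155 h
incandescent bulb: 0.05 kW × 155 h = 7.75 kWh
Total energy = 351.25 kWh
Cost = 351.25 × €0.40 = €140.50

€140.50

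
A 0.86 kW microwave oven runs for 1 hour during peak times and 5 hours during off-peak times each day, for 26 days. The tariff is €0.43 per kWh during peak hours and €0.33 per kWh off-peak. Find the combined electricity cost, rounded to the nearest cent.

Peak energy = 0.86 kW × 1 h × 26 = 22.36 kWh
Off-peak energy = 0.86 kW × 5 h × 26 = 111.8 kWh
Cost = 22.36 × €0.43 + 111.8 × €0.33 = €9.6148 + €36.894 = €46.51

€46.51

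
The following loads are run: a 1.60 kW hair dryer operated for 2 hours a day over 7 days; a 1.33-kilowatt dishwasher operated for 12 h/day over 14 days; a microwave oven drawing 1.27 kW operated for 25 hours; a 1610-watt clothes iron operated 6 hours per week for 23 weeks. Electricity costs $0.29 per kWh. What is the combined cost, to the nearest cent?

$144.93

hair dryer: Runtime = 2 h/day × 7 days = 14 h
hair dryer: 1.6 kW × 14 h = 22.4 kWh
dishwasher: Runtime = 12 h/day × 14 days = 168 h
dishwasher: 1.33 kW × 168 h = 223.44 kWh
microwave oven: 1.27 kW × 25 h = 31.75 kWh
clothes iron: Runtime = 6 h/week × 23 weeks = 138 h
clothes iron: 1.61 kW × 138 h = 222.18 kWh
Total energy = 499.77 kWh
Cost = 499.77 × $0.29 = $144.93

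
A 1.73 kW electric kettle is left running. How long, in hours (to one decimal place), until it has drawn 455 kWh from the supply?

263.0 h

Hours = 455 kWh ÷ 1.73 kW = 263.0 h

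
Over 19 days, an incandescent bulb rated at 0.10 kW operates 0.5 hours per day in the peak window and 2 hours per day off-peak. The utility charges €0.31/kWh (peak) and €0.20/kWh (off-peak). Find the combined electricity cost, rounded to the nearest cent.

€1.05

Peak energy = 0.1 kW × 0.5 h × 19 = 0.95 kWh
Off-peak energy = 0.1 kW × 2 h × 19 = 3.8 kWh
Cost = 0.95 × €0.31 + 3.8 × €0.20 = €0.2945 + €0.76 = €1.05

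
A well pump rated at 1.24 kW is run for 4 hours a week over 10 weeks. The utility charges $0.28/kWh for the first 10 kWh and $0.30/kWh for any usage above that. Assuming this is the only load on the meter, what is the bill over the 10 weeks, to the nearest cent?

Runtime = 4 h/week × 10 weeks = 40 h
Energy = 1.24 kW × 40 h = 49.6 kWh
Tier 1 (0–10 kWh): 10 × $0.28 = $2.8
Above 10 kWh: 39.6 × $0.30 = $11.88
Bill = $14.68

$14.68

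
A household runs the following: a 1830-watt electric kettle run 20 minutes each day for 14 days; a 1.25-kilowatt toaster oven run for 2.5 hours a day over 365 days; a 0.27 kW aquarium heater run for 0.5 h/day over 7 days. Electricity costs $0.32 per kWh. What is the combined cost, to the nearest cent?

electric kettle: Runtime = 20 min × 14 = 280 min = 4.666666… h
electric kettle: 1.83 kW × 4.666666… h = 8.54 kWh
toaster oven: Runtime = 2.5 h/day × 365 days = 912.5 h
toaster oven: 1.25 kW × 912.5 h = 1140.625 kWh
aquarium heater: Runtime = 0.5 h/day × 7 days = 3.5 h
aquarium heater: 0.27 kW × 3.5 h = 0.945 kWh
Total energy = 1150.11 kWh
Cost = 1150.11 × $0.32 = $368.04

$368.04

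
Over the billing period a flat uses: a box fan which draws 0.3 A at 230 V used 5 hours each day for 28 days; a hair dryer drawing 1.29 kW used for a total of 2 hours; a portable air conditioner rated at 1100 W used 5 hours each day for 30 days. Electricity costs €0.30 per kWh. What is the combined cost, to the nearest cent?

€53.17

box fan: Power = 0.3 A × 230 V = 69 W = 0.069 kW
box fan: Runtime = 5 h/day × 28 days = 140 h
box fan: 0.069 kW × 140 h = 9.66 kWh
hair dryer: 1.29 kW × 2 h = 2.58 kWh
portable air conditioner: Runtime = 5 h/day × 30 days = 150 h
portable air conditioner: 1.1 kW × 150 h = 165 kWh
Total energy = 177.24 kWh
Cost = 177.24 × €0.30 = €53.17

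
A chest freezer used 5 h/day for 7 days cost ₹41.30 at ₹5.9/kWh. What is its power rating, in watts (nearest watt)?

200 W

Energy = ₹41.30 ÷ ₹5.9/kWh = 7 kWh
Runtime = 5 h/day × 7 days = 35 h
Power = 7 kWh ÷ 35 h = 0.2 kW = 200 W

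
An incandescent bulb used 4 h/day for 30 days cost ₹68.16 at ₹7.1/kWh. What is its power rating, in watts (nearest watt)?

Energy = ₹68.16 ÷ ₹7.1/kWh = 9.6 kWh
Runtime = 4 h/day × 30 days = 120 h
Power = 9.6 kWh ÷ 120 h = 0.08 kW = 80 W

80 W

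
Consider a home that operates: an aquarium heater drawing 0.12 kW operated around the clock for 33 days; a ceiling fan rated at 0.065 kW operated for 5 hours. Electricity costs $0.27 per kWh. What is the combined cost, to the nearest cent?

aquarium heater: Runtime = 24 h × 33 = 792 h
aquarium heater: 0.12 kW × 792 h = 95.04 kWh
ceiling fan: 0.065 kW × 5 h = 0.325 kWh
Total energy = 95.365 kWh
Cost = 95.365 × $0.27 = $25.75

$25.75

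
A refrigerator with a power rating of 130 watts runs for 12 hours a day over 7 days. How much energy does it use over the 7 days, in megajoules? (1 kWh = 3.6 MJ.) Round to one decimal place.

Runtime = 12 h/day × 7 days = 84 h
Energy = 0.13 kW × 84 h = 10.92 kWh
= 10.92 × 3.6 MJ = 39.3 MJ

39.3 MJ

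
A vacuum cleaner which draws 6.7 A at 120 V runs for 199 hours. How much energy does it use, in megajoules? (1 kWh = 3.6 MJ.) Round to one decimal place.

Power = 6.7 A × 120 V = 804 W = 0.804 kW
Energy = 0.804 kW × 199 h = 159.996 kWh
= 159.996 × 3.6 MJ = 576.0 MJ

576.0 MJ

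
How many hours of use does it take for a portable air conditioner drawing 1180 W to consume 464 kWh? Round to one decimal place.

393.2 h

Hours = 464 kWh ÷ 1.18 kW = 393.2 h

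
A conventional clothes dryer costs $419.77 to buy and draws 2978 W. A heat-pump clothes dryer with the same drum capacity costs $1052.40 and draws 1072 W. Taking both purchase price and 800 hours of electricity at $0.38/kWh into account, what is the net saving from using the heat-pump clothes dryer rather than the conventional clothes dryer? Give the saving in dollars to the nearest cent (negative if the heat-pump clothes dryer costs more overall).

-$53.21

conventional clothes dryer: $419.77 + (2978/1000) kW × 800 h × $0.38 = $419.77 + $905.312 = $1325.082
heat-pump clothes dryer: $1052.40 + (1072/1000) kW × 800 h × $0.38 = $1052.40 + $325.888 = $1378.288
Saving = $1325.082 − $1378.288 = −$53.206 → -$53.21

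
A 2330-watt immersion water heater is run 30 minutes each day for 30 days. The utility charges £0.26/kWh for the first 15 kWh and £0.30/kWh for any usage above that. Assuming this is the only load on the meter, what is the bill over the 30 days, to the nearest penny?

£9.89

Runtime = 30 min × 30 = 900 min = 15 h
Energy = 2.33 kW × 15 h = 34.95 kWh
Tier 1 (0–15 kWh): 15 × £0.26 = £3.9
Above 15 kWh: 19.95 × £0.30 = £5.985
Bill = £9.89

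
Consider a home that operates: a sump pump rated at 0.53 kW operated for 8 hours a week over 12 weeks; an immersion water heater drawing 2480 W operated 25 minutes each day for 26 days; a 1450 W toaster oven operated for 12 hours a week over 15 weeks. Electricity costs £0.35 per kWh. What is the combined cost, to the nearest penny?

sump pump: Runtime = 8 h/week × 12 weeks = 96 h
sump pump: 0.53 kW × 96 h = 50.88 kWh
immersion water heater: Runtime = 25 min × 26 = 650 min = 10.833333… h
immersion water heater: 2.48 kW × 10.833333… h = 26.866666… kWh
toaster oven: Runtime = 12 h/week × 15 weeks = 180 h
toaster oven: 1.45 kW × 180 h = 261 kWh
Total energy = 338.746666… kWh
Cost = 338.746666… × £0.35 = £118.56

£118.56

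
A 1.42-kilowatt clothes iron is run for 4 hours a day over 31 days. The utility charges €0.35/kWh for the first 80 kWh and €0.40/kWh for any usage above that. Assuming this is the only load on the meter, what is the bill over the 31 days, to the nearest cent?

Runtime = 4 h/day × 31 days = 124 h
Energy = 1.42 kW × 124 h = 176.08 kWh
Tier 1 (0–80 kWh): 80 × €0.35 = €28
Above 80 kWh: 96.08 × €0.40 = €38.432
Bill = €66.43

€66.43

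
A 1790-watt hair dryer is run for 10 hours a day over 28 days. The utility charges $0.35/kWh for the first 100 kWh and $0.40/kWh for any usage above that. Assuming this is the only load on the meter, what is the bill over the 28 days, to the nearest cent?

Runtime = 10 h/day × 28 days = 280 h
Energy = 1.79 kW × 280 h = 501.2 kWh
Tier 1 (0–100 kWh): 100 × $0.35 = $35
Above 100 kWh: 401.2 × $0.40 = $160.48
Bill = $195.48

$195.48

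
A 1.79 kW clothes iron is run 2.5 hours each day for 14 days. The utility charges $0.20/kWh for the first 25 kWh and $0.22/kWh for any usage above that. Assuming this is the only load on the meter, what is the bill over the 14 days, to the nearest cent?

$13.28

Runtime = 2.5 h/day × 14 days = 35 h
Energy = 1.79 kW × 35 h = 62.65 kWh
Tier 1 (0–25 kWh): 25 × $0.20 = $5
Above 25 kWh: 37.65 × $0.22 = $8.283
Bill = $13.28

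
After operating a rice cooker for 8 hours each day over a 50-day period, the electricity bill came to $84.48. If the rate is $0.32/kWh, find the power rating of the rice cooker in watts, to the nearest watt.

Energy = $84.48 ÷ $0.32/kWh = 264 kWh
Runtime = 8 h/day × 50 days = 400 h
Power = 264 kWh ÷ 400 h = 0.66 kW = 660 W

660 W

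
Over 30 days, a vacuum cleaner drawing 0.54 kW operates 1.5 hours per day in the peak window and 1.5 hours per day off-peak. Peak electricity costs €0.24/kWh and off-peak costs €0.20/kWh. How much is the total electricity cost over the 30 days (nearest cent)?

€10.69

Peak energy = 0.54 kW × 1.5 h × 30 = 24.3 kWh
Off-peak energy = 0.54 kW × 1.5 h × 30 = 24.3 kWh
Cost = 24.3 × €0.24 + 24.3 × €0.20 = €5.832 + €4.86 = €10.69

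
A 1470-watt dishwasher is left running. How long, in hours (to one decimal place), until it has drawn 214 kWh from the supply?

145.6 h

Hours = 214 kWh ÷ 1.47 kW = 145.6 h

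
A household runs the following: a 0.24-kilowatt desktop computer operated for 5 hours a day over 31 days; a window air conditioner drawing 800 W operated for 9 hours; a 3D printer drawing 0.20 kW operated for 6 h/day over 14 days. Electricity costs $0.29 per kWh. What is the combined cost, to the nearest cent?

$17.75

desktop computer: Runtime = 5 h/day × 31 days = 155 h
desktop computer: 0.24 kW × 155 h = 37.2 kWh
window air conditioner: 0.8 kW × 9 h = 7.2 kWh
3D printer: Runtime = 6 h/day × 14 days = 84 h
3D printer: 0.2 kW × 84 h = 16.8 kWh
Total energy = 61.2 kWh
Cost = 61.2 × $0.29 = $17.75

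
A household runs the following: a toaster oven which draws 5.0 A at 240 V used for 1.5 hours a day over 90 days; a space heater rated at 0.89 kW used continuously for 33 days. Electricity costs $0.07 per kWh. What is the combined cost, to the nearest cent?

toaster oven: Power = 5.0 A × 240 V = 1200 W = 1.2 kW
toaster oven: Runtime = 1.5 h/day × 90 days = 135 h
toaster oven: 1.2 kW × 135 h = 162 kWh
space heater: Runtime = 24 h × 33 = 792 h
space heater: 0.89 kW × 792 h = 704.88 kWh
Total energy = 866.88 kWh
Cost = 866.88 × $0.07 = $60.68

$60.68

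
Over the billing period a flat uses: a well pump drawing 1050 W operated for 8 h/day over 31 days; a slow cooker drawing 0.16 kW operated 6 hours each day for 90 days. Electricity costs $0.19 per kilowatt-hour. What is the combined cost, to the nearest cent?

$65.89

well pump: Runtime = 8 h/day × 31 days = 248 h
well pump: 1.05 kW × 248 h = 260.4 kWh
slow cooker: Runtime = 6 h/day × 90 days = 540 h
slow cooker: 0.16 kW × 540 h = 86.4 kWh
Total energy = 346.8 kWh
Cost = 346.8 × $0.19 = $65.89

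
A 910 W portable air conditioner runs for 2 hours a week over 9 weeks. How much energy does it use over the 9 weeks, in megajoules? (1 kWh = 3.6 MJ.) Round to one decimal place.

Runtime = 2 h/week × 9 weeks = 18 h
Energy = 0.91 kW × 18 h = 16.38 kWh
= 16.38 × 3.6 MJ = 59.0 MJ

59.0 MJ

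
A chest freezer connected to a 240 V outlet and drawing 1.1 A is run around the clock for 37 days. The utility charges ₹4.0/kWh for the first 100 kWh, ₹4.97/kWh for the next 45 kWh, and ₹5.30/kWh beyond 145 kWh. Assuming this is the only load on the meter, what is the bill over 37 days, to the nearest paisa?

₹1097.64

Power = 1.1 A × 240 V = 264 W = 0.264 kW
Runtime = 24 h × 37 = 888 h
Energy = 0.264 kW × 888 h = 234.432 kWh
Tier 1 (0–100 kWh): 100 × ₹4.0 = ₹400
Tier 2 (100–145 kWh): 45 × ₹4.97 = ₹223.65
Above 145 kWh: 89.432 × ₹5.30 = ₹473.9896
Bill = ₹1097.64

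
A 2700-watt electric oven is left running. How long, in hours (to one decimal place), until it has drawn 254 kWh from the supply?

94.1 h

Hours = 254 kWh ÷ 2.7 kW = 94.1 h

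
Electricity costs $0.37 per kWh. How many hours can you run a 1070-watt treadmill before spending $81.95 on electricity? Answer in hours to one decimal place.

Energy available = $81.95 ÷ $0.37/kWh = 221.4865 kWh
Hours = 221.4865 kWh ÷ 1.07 kW = 207.0 h

207.0 h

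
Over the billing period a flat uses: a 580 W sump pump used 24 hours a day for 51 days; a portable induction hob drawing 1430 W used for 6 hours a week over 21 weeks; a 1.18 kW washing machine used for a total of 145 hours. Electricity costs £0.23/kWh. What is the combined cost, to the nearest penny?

£244.08

sump pump: Runtime = 24 h × 51 = 1224 h
sump pump: 0.58 kW × 1224 h = 709.92 kWh
portable induction hob: Runtime = 6 h/week × 21 weeks = 126 h
portable induction hob: 1.43 kW × 126 h = 180.18 kWh
washing machine: 1.18 kW × 145 h = 171.1 kWh
Total energy = 1061.2 kWh
Cost = 1061.2 × £0.23 = £244.08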